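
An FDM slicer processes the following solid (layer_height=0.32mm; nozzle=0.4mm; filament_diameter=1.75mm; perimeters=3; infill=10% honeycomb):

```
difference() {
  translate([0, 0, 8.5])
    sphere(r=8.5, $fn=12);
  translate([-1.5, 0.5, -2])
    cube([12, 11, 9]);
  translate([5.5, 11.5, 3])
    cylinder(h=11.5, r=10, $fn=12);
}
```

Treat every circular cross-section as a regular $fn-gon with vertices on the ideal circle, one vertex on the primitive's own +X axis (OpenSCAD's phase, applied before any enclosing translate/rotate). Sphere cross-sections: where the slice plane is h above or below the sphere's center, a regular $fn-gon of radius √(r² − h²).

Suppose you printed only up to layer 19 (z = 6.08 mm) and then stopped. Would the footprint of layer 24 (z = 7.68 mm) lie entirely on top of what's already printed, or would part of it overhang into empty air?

part overhangs

Compare the two slices. At z = 6.08: the sphere: section is a regular 12-gon, circumradius = √(r²−h²) = √(8.5²−2.42²) = 8.148 (area = (12/2)·8.148²·sin(360°/12) = 199.18 mm²); the 12×11 cube at (-1.5, 0.5) contributes its full rectangle (area 132.00 mm²); the r=10 cylinder at (5.5, 11.5) gives a regular 12-gon of circumradius 10 (constant along its height) (area = (12/2)·10.000²·sin(360°/12) = 300.00 mm²); Taking the first minus the rest: starting from the r=8.5 sphere (199.18 mm²), the 12×11 cube at (-1.5, 0.5) partially overlaps it — only the 56.93 mm² overlap (of its 132.00 mm²) is removed, clipping the outline; the r=10 cylinder at (5.5, 11.5) partially overlaps it — only the 3.16 mm² overlap (of its 300.00 mm²) is removed, clipping the outline — area = 139.10 mm². At z = 7.68: the r=8.5 sphere contributes a regular 12-gon of circumradius √(8.5²−0.82²) = 8.460 (area = (12/2)·8.460²·sin(360°/12) = 214.73 mm²); the cube at (-1.5, 0.5) does not reach this height (z outside [-2, 7]); the r=10 cylinder at (5.5, 11.5) gives a regular 12-gon of circumradius 10 (constant along its height) (area = (12/2)·10.000²·sin(360°/12) = 300.00 mm²); Taking the first minus the rest: starting from the r=8.5 sphere (214.73 mm²), the r=10 cylinder at (5.5, 11.5) partially overlaps it — only the 46.34 mm² overlap (of its 300.00 mm²) is removed, clipping the outline — area = 168.40 mm². Checking containment: at z = 7.68 the cross-section extends beyond the z = 6.08 cross-section by about 29.30 mm².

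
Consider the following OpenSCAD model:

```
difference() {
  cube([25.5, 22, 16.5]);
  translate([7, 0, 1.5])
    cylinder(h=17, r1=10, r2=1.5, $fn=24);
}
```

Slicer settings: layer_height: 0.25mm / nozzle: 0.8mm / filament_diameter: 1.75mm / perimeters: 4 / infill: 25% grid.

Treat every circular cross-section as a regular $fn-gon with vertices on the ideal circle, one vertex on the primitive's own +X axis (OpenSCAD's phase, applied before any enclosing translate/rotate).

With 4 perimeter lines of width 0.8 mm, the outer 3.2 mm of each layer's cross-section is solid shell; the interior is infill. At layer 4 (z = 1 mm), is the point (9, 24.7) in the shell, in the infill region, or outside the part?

outside

At z = 1 mm: the 25.5×22 cube contributes its full rectangle; the cone at (7, 0) is absent (z outside [1.5, 18.5]); After the difference (first − rest): none of the subtracted shapes is present at this height, so the 25.5×22 cube is unchanged — 1 connected region. Overall, the cross-section is a single solid region. The nearest boundary edge runs (25.50, 22.00)→(0.00, 22.00); distance from the point to it = 2.70 mm. The point is not inside any of the regions above, so it lies outside the cross-section (2.70 mm from the nearest boundary).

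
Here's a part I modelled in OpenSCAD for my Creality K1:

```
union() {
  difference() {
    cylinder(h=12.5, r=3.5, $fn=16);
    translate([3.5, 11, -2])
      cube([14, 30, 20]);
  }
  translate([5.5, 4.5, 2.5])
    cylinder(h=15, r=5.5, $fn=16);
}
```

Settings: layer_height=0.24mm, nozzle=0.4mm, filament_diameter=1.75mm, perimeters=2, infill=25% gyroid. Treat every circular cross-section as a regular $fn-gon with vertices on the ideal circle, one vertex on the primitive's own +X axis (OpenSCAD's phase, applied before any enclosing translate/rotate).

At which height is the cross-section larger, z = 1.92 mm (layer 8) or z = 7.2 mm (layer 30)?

Layer 8 (z = 1.92): the cylinder: section is a regular 16-gon, circumradius r=3.5 (area = (16/2)·3.500²·sin(360°/16) = 37.50 mm²); the cube at (3.5, 11) is present — its section is the full 14×30 rectangle (area 420.00 mm²); After the difference (first − rest): starting from the r=3.5 cylinder (37.50 mm²), the 14×30 cube at (3.5, 11) misses the remaining region (no effect) — area = 37.50 mm²; the cylinder at (5.5, 4.5) is not intersected at this z (z outside [2.5, 17.5]); Combining (union): only the result so far is present, so the union is just that shape — area = 37.50 mm². So its area = 37.50 mm². Layer 30 (z = 7.2): the r=3.5 cylinder contributes a regular 16-gon of circumradius 3.5 (area = (16/2)·3.500²·sin(360°/16) = 37.50 mm²); the cube at (3.5, 11) is present — its section is the full 14×30 rectangle (area 420.00 mm²); After the difference (first − rest): starting from the r=3.5 cylinder (37.50 mm²), the 14×30 cube at (3.5, 11) misses the remaining region (no effect) — area = 37.50 mm²; the cylinder at (5.5, 4.5): section is a regular 16-gon, circumradius r=5.5 (area = (16/2)·5.500²·sin(360°/16) = 92.61 mm²); Merging all regions: the regions partially overlap — summed areas 130.11 mm² minus the doubly-counted overlap 6.24 mm² gives 123.87 mm² — area = 123.87 mm². So its area = 123.87 mm². Layer 30 is larger (123.87 vs 37.50 mm²).

layer 30 (z = 7.2 mm)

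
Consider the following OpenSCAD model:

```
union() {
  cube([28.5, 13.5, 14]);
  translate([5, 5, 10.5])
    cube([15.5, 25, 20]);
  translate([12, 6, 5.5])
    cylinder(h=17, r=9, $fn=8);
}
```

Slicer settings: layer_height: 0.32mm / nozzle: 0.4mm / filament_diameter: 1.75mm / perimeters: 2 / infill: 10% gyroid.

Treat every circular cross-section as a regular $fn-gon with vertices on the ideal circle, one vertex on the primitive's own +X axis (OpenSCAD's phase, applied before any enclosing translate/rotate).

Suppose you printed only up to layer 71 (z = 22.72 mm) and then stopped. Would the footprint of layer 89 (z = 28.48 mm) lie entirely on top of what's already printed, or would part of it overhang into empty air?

Compare the two slices. At z = 22.72: the cube is not intersected at this z (z outside [0, 14]); the cube at (5, 5) is present — its section is the full 15.5×25 rectangle (area 387.50 mm²); the cylinder at (12, 6) does not reach this height (z outside [5.5, 22.5]); Merging all regions: only the 15.5×25 cube at (5, 5) is present, so the union is just that shape — area = 387.50 mm². At z = 28.48: the cube does not reach this height (z outside [0, 14]); the cube at (5, 5) is present — its section is the full 15.5×25 rectangle (area 387.50 mm²); the cylinder at (12, 6) does not reach this height (z outside [5.5, 22.5]); Combining (union): only the 15.5×25 cube at (5, 5) is present, so the union is just that shape — area = 387.50 mm². Checking containment: the cross-section at z = 28.48 is a subset of the cross-section at z = 22.72.

entirely on top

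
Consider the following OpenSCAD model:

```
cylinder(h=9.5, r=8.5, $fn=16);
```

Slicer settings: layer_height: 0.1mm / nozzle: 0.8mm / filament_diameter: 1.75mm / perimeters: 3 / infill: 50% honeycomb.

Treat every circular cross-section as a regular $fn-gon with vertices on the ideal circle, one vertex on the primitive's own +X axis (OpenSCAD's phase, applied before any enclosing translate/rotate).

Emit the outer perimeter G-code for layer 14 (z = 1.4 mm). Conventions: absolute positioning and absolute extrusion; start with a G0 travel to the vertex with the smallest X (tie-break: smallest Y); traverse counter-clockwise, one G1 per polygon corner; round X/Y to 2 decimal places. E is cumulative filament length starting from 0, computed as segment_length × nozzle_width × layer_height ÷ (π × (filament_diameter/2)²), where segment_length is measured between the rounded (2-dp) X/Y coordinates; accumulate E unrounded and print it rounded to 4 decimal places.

G0 X-8.50 Y0.00 Z1.40
G1 X-7.85 Y-3.25 E0.1102
G1 X-6.01 Y-6.01 E0.2206
G1 X-3.25 Y-7.85 E0.3309
G1 X0.00 Y-8.50 E0.4411
G1 X3.25 Y-7.85 E0.5514
G1 X6.01 Y-6.01 E0.6617
G1 X7.85 Y-3.25 E0.7720
G1 X8.50 Y0.00 E0.8823
G1 X7.85 Y3.25 E0.9925
G1 X6.01 Y6.01 E1.1028
G1 X3.25 Y7.85 E1.2131
G1 X0.00 Y8.50 E1.3234
G1 X-3.25 Y7.85 E1.4336
G1 X-6.01 Y6.01 E1.5439
G1 X-7.85 Y3.25 E1.6543
G1 X-8.50 Y0.00 E1.7645

At z = 1.4 mm: the r=8.5 cylinder contributes a regular 16-gon of circumradius 8.5. The outline is a single polygon with 16 vertices. Extrusion per mm of travel: 0.8 × 0.1 / (π × 0.875²) = 0.033260. Accumulating E over each segment gives final E = 1.7645.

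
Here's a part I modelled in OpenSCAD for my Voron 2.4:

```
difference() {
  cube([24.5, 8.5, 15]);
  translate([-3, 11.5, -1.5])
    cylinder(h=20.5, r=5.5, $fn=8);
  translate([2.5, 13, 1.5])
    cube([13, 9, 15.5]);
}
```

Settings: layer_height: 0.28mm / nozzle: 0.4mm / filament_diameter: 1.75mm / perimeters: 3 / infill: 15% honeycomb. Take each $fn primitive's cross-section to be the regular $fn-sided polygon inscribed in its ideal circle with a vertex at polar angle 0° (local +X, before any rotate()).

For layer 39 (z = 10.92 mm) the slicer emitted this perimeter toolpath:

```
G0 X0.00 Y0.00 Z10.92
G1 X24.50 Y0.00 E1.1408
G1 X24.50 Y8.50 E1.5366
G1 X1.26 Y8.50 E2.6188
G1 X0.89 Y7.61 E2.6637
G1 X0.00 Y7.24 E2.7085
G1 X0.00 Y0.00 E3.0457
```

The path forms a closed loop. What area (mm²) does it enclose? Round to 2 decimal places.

207.13 mm²

Apply the shoelace formula to the sequence of (X, Y) vertices; enclosed area = 207.13 mm².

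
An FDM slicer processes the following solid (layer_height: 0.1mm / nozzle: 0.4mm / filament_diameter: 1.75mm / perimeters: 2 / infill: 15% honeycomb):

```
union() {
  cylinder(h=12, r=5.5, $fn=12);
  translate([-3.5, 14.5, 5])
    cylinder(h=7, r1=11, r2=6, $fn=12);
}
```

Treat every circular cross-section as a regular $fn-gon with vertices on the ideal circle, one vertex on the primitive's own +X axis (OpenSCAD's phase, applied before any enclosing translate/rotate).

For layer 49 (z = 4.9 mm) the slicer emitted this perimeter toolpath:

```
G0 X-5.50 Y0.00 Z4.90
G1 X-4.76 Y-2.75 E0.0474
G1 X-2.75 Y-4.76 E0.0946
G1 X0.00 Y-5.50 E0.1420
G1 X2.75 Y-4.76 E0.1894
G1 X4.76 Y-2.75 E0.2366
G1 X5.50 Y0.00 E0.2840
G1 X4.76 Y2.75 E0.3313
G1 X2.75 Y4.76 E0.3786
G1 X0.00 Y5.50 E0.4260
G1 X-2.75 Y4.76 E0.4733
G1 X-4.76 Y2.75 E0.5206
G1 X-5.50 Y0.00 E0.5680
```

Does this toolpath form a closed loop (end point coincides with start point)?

Start point (G0): (-5.50, 0.00). End point (last G1): the path returns to the start — closed.

yes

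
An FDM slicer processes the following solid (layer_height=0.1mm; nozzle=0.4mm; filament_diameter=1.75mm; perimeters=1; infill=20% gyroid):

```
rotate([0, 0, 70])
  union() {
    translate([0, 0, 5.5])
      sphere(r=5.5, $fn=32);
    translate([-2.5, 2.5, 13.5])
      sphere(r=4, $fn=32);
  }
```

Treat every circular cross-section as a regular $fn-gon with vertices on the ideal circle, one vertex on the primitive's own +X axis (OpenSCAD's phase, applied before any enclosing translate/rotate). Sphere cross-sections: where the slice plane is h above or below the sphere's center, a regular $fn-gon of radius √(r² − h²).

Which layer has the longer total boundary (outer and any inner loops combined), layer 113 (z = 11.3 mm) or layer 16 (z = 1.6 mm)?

Layer 113 (z = 11.3): the sphere is absent (|z−center|=5.800 > r=5.5); the sphere at (-2.5, 2.5): section is a regular 32-gon, circumradius = √(r²−h²) = √(4²−2.2²) = 3.341 (perimeter = 2·32·3.341·sin(180°/32) = 20.96 mm); Merging all regions: only the r=4 sphere at (-2.5, 2.5) is present, so the union is just that shape — boundary = 20.96 mm; (whole slice rotated 70° about Z — lengths, areas and connectivity unchanged). So its perimeter = 20.96 mm. Layer 16 (z = 1.6): the sphere: section is a regular 32-gon, circumradius = √(r²−h²) = √(5.5²−3.9²) = 3.878 (perimeter = 2·32·3.878·sin(180°/32) = 24.33 mm); the sphere at (-2.5, 2.5) does not reach this height (|z−center|=11.900 > r=4); Taking the union: only the r=5.5 sphere is present, so the union is just that shape — boundary = 24.33 mm; (whole slice rotated 70° about Z — lengths, areas and connectivity unchanged). So its perimeter = 24.33 mm. Layer 16 is larger (24.33 vs 20.96 mm).

layer 16 (z = 1.6 mm)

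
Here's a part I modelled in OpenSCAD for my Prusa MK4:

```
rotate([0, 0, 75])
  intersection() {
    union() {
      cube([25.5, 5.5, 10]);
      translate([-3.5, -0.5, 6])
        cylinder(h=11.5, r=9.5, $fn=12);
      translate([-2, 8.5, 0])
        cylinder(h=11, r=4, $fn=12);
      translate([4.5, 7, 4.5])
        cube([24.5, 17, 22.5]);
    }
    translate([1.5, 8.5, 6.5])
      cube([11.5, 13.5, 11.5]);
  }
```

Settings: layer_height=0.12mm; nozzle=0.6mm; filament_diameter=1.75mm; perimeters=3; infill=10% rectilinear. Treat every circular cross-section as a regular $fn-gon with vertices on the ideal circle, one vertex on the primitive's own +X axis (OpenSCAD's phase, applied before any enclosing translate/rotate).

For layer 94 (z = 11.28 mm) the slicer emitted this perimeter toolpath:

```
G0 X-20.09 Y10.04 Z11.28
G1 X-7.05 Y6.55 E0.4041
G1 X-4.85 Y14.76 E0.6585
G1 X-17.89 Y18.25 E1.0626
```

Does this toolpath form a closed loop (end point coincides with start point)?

no

Start point (G0): (-20.09, 10.04). End point (last G1): the path does not return to the start — open.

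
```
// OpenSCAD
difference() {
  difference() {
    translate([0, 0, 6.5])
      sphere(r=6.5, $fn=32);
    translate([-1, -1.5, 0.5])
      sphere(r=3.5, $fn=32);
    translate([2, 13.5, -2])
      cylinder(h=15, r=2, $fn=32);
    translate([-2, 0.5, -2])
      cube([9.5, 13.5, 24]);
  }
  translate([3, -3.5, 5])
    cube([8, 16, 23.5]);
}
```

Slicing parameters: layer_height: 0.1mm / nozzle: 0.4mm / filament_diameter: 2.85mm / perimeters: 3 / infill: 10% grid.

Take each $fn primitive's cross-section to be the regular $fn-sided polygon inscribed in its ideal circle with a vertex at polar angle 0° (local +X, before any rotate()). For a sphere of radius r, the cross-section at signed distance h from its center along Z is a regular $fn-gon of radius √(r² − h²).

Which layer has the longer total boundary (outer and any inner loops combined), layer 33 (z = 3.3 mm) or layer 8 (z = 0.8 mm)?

Layer 33 (z = 3.3): the sphere: section is a regular 32-gon, circumradius = √(r²−h²) = √(6.5²−3.2²) = 5.658 (perimeter = 2·32·5.658·sin(180°/32) = 35.49 mm); the r=3.5 sphere at (-1, -1.5) contributes a regular 32-gon of circumradius √(3.5²−2.8²) = 2.100 (perimeter = 2·32·2.100·sin(180°/32) = 13.17 mm); the r=2 cylinder at (2, 13.5) contributes a regular 32-gon of circumradius 2 (perimeter = 2·32·2.000·sin(180°/32) = 12.55 mm); the 9.5×13.5 cube at (-2, 0.5) contributes its full rectangle (perimeter 46.00 mm); After the difference (first − rest): starting from the r=6.5 sphere, the r=3.5 sphere at (-1, -1.5) lies wholly inside it (removes its full 13.77 mm² and its 13.17 mm outline becomes a hole wall); the r=2 cylinder at (2, 13.5) misses the remaining region (no effect); the 9.5×13.5 cube at (-2, 0.5) partially overlaps it — only the 32.12 mm² overlap (of its 128.25 mm²) is removed, clipping the outline — boundary = 48.19 mm; the cube at (3, -3.5) is absent (z outside [5, 28.5]); After the difference (first − rest): none of the subtracted shapes is present at this height, so that combined region is unchanged — boundary = 48.19 mm. So its perimeter = 48.19 mm. Layer 8 (z = 0.8): the r=6.5 sphere contributes a regular 32-gon of circumradius √(6.5²−5.7²) = 3.124 (perimeter = 2·32·3.124·sin(180°/32) = 19.60 mm); the r=3.5 sphere at (-1, -1.5) contributes a regular 32-gon of circumradius √(3.5²−0.3²) = 3.487 (perimeter = 2·32·3.487·sin(180°/32) = 21.88 mm); the cylinder at (2, 13.5): section is a regular 32-gon, circumradius r=2 (perimeter = 2·32·2.000·sin(180°/32) = 12.55 mm); the 9.5×13.5 cube at (-2, 0.5) contributes its full rectangle (perimeter 46.00 mm); Taking the first minus the rest: starting from the r=6.5 sphere, the r=3.5 sphere at (-1, -1.5) partially overlaps it — only the 22.23 mm² overlap (of its 37.96 mm²) is removed, clipping the outline; the r=2 cylinder at (2, 13.5) misses the remaining region (no effect); the 9.5×13.5 cube at (-2, 0.5) partially overlaps it — only the 6.47 mm² overlap (of its 128.25 mm²) is removed, clipping the outline — boundary = 8.83 mm; the cube at (3, -3.5) is absent (z outside [5, 28.5]); Subtracting the remaining from the first: none of the subtracted shapes is present at this height, so the result so far is unchanged — boundary = 8.83 mm. So its perimeter = 8.83 mm. Layer 33 is larger (48.19 vs 8.83 mm).

layer 33 (z = 3.3 mm)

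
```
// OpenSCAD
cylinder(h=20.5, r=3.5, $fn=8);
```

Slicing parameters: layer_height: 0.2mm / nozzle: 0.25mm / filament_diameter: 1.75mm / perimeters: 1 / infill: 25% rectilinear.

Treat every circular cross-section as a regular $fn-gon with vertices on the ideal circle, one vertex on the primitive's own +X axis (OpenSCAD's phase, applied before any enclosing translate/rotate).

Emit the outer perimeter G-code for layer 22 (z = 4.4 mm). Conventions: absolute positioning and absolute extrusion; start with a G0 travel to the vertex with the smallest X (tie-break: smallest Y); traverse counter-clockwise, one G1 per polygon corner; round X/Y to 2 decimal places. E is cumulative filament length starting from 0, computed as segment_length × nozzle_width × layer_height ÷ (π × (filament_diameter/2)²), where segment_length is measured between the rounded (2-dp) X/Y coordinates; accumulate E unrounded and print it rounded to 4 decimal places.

At z = 4.4 mm: the r=3.5 cylinder gives a regular 8-gon of circumradius 3.5 (constant along its height). The outline is a single polygon with 8 vertices. Extrusion per mm of travel: 0.25 × 0.2 / (π × 0.875²) = 0.020788. Accumulating E over each segment gives final E = 0.4450.

G0 X-3.50 Y0.00 Z4.40
G1 X-2.47 Y-2.47 E0.0556
G1 X0.00 Y-3.50 E0.1113
G1 X2.47 Y-2.47 E0.1669
G1 X3.50 Y0.00 E0.2225
G1 X2.47 Y2.47 E0.2782
G1 X0.00 Y3.50 E0.3338
G1 X-2.47 Y2.47 E0.3894
G1 X-3.50 Y0.00 E0.4450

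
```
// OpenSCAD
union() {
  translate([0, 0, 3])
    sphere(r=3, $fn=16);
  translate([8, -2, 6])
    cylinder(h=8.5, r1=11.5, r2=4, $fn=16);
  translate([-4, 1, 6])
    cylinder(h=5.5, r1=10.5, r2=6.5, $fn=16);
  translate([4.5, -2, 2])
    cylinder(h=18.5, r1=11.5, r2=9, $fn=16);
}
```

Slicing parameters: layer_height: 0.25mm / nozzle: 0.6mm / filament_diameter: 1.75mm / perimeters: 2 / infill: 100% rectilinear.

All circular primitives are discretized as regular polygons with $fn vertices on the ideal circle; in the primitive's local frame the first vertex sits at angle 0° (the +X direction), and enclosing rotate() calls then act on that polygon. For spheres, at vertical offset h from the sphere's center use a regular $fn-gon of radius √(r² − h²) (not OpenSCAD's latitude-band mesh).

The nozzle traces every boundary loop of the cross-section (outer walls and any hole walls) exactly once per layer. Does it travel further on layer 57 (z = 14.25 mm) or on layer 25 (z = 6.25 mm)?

Layer 57 (z = 14.25): the sphere is not intersected at this z (|z−center|=11.250 > r=3); the cone at (8, -2) contributes a regular 16-gon of circumradius 4.221 (interpolated between r1=11.5 and r2=4 at t=0.971) (perimeter = 2·16·4.221·sin(180°/16) = 26.35 mm); the cone at (-4, 1) is not intersected at this z (z outside [6, 11.5]); the cone at (4.5, -2) contributes a regular 16-gon of circumradius 9.845 (interpolated between r1=11.5 and r2=9 at t=0.662) (perimeter = 2·16·9.845·sin(180°/16) = 61.46 mm); Merging all regions: the cone at (8, -2) lies entirely inside the cone at (4.5, -2), so the union is just the cone at (4.5, -2) — boundary = 61.46 mm. So its perimeter = 61.46 mm. Layer 25 (z = 6.25): the sphere is absent (|z−center|=3.250 > r=3); the cone at (8, -2) contributes a regular 16-gon of circumradius 11.279 (interpolated between r1=11.5 and r2=4 at t=0.029) (perimeter = 2·16·11.279·sin(180°/16) = 70.42 mm); the cone at (-4, 1) (r1=10.5→r2=6.5) has section circumradius 10.318 here — a regular 16-gon (perimeter = 2·16·10.318·sin(180°/16) = 64.42 mm); the cone at (4.5, -2): at t=0.230 of its height the radius interpolates to r₁+(r₂−r₁)t = 10.926, giving a regular 16-gon of that circumradius (perimeter = 2·16·10.926·sin(180°/16) = 68.21 mm); Taking the union: the regions partially overlap (shared area 462.78 mm²), so the edge portions inside another operand are dropped and the merged outline is re-measured after clipping — boundary = 93.32 mm. So its perimeter = 93.32 mm. Layer 25 is larger (93.32 vs 61.46 mm).

layer 25 (z = 6.25 mm)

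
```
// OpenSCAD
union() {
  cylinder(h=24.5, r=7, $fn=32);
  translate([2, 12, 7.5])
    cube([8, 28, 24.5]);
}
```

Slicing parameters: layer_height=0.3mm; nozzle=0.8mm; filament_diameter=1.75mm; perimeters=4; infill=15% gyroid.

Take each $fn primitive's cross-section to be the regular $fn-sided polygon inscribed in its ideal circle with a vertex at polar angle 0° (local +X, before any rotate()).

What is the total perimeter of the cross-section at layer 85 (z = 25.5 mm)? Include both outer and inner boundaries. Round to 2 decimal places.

72.00 mm

At z = 25.5 mm: the cylinder does not reach this height (z outside [0, 24.5]); the cube at (2, 12) is present — its section is the full 8×28 rectangle (perimeter 72.00 mm); Merging all regions: only the 8×28 cube at (2, 12) is present, so the union is just that shape — boundary = 72.00 mm. Overall, the cross-section is a single solid region. Total boundary length (outer) = 72.00 mm.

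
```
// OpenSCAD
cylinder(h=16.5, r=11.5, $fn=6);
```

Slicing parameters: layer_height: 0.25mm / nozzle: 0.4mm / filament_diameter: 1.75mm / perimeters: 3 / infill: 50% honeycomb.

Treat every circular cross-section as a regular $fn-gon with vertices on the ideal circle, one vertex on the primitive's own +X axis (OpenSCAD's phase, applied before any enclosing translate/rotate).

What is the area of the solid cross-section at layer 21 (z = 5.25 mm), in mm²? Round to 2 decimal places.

At z = 5.25 mm: the r=11.5 cylinder gives a regular 6-gon of circumradius 11.5 (constant along its height) (area = (6/2)·11.500²·sin(360°/6) = 343.60 mm²). Overall, the cross-section is a single solid region. Net area = 343.60 mm².

343.60 mm²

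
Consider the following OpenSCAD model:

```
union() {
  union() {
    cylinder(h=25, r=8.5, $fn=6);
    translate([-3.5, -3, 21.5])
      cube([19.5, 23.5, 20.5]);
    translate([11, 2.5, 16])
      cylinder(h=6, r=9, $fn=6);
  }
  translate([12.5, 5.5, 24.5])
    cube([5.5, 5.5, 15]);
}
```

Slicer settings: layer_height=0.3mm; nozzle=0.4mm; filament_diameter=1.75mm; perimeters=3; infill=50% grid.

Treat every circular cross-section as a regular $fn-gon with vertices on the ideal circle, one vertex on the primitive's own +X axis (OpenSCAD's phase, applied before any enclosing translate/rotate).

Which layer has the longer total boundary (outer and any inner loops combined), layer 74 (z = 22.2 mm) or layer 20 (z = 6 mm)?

layer 74 (z = 22.2 mm)

Layer 74 (z = 22.2): the r=8.5 cylinder gives a regular 6-gon of circumradius 8.5 (constant along its height) (perimeter = 2·6·8.500·sin(180°/6) = 51.00 mm); the cube at (-3.5, -3) is present — its section is the full 19.5×23.5 rectangle (perimeter 86.00 mm); the cylinder at (11, 2.5) is not intersected at this z (z outside [16, 22]); Merging all regions: the regions partially overlap (shared area 106.09 mm²), so the edge portions inside another operand are dropped and the merged outline is re-measured after clipping — boundary = 96.66 mm; the cube at (12.5, 5.5) is absent (z outside [24.5, 39.5]); Merging all regions: only that combined region is present, so the union is just that shape — boundary = 96.66 mm. So its perimeter = 96.66 mm. Layer 20 (z = 6): the cylinder: section is a regular 6-gon, circumradius r=8.5 (perimeter = 2·6·8.500·sin(180°/6) = 51.00 mm); the cube at (-3.5, -3) is not intersected at this z (z outside [21.5, 42]); the cylinder at (11, 2.5) does not reach this height (z outside [16, 22]); Taking the union: only the r=8.5 cylinder is present, so the union is just that shape — boundary = 51.00 mm; the cube at (12.5, 5.5) is not intersected at this z (z outside [24.5, 39.5]); Taking the union: only that combined region is present, so the union is just that shape — boundary = 51.00 mm. So its perimeter = 51.00 mm. Layer 74 is larger (96.66 vs 51.00 mm).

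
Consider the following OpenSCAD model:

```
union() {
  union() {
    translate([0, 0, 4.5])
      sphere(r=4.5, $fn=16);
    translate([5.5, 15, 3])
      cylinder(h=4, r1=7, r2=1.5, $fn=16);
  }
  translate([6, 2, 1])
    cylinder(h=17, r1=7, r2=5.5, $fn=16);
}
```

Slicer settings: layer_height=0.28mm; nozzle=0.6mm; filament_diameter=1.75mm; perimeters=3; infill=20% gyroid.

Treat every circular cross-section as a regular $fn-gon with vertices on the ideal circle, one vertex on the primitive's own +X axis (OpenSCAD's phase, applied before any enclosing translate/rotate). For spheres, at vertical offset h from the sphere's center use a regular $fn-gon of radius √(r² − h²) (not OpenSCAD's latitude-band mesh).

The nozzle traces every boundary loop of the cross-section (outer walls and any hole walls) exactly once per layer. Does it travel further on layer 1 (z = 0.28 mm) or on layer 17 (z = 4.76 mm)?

layer 17 (z = 4.76 mm)

Layer 1 (z = 0.28): the sphere: section is a regular 16-gon, circumradius = √(r²−h²) = √(4.5²−4.22²) = 1.563 (perimeter = 2·16·1.563·sin(180°/16) = 9.75 mm); the cone at (5.5, 15) is not intersected at this z (z outside [3, 7]); Merging all regions: only the r=4.5 sphere is present, so the union is just that shape — boundary = 9.75 mm; the cone at (6, 2) is absent (z outside [1, 18]); Merging all regions: only the result so far is present, so the union is just that shape — boundary = 9.75 mm. So its perimeter = 9.75 mm. Layer 17 (z = 4.76): the sphere: section is a regular 16-gon, circumradius = √(r²−h²) = √(4.5²−0.26²) = 4.492 (perimeter = 2·16·4.492·sin(180°/16) = 28.05 mm); the cone at (5.5, 15) (r1=7→r2=1.5) has section circumradius 4.580 here — a regular 16-gon (perimeter = 2·16·4.580·sin(180°/16) = 28.59 mm); Taking the union: the 2 present regions are separate (no shared area or edge), so areas and boundary lengths simply add and each stays a separate island — boundary = 56.64 mm; the cone at (6, 2): at t=0.221 of its height the radius interpolates to r₁+(r₂−r₁)t = 6.668, giving a regular 16-gon of that circumradius (perimeter = 2·16·6.668·sin(180°/16) = 41.63 mm); Taking the union: the regions partially overlap (shared area 28.59 mm²), so the edge portions inside another operand are dropped and the merged outline is re-measured after clipping — boundary = 77.58 mm. So its perimeter = 77.58 mm. Layer 17 is larger (77.58 vs 9.75 mm).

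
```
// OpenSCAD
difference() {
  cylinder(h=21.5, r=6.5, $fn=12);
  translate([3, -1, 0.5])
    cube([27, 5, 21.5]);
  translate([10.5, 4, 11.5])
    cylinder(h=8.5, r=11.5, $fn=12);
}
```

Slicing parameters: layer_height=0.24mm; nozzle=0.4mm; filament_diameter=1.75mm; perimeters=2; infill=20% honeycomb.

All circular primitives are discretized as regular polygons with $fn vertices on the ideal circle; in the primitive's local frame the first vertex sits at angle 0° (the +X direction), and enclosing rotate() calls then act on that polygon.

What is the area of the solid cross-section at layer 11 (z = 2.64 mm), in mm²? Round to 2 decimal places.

111.73 mm²

At z = 2.64 mm: the r=6.5 cylinder gives a regular 12-gon of circumradius 6.5 (constant along its height) (area = (12/2)·6.500²·sin(360°/12) = 126.75 mm²); the cube at (3, -1) (footprint 27×5) is included at this height (area 135.00 mm²); the cylinder at (10.5, 4) is absent (z outside [11.5, 20]); After the difference (first − rest): starting from the r=6.5 cylinder (126.75 mm²), the 27×5 cube at (3, -1) partially overlaps it — only the 15.02 mm² overlap (of its 135.00 mm²) is removed, clipping the outline — area = 111.73 mm². Overall, the cross-section is a single solid region. Net area = 111.73 mm².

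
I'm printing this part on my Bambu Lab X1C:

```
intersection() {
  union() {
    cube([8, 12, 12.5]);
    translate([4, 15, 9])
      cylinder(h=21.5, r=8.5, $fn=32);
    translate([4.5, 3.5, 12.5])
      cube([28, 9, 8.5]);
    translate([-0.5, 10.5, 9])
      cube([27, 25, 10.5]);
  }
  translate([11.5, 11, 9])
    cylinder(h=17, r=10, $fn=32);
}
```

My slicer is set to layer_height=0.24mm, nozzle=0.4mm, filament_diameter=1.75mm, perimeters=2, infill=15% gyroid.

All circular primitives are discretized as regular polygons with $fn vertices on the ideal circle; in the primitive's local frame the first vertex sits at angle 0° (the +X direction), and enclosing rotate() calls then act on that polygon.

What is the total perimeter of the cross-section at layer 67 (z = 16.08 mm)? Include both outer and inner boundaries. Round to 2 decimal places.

At z = 16.08 mm: the cube is absent (z outside [0, 12.5]); the r=8.5 cylinder at (4, 15) gives a regular 32-gon of circumradius 8.5 (constant along its height) (perimeter = 2·32·8.500·sin(180°/32) = 53.32 mm); the cube at (4.5, 3.5) is present — its section is the full 28×9 rectangle (perimeter 74.00 mm); the 27×25 cube at (-0.5, 10.5) contributes its full rectangle (perimeter 104.00 mm); Combining (union): the regions partially overlap (shared area 211.27 mm²), so the edge portions inside another operand are dropped and the merged outline is re-measured after clipping — boundary = 131.78 mm; the cylinder at (11.5, 11): section is a regular 32-gon, circumradius r=10 (perimeter = 2·32·10.000·sin(180°/32) = 62.73 mm); Keeping only the common overlap: the r=10 cylinder at (11.5, 11) partially overlaps the result so far; clipping to the common part keeps 287.10 mm² — boundary = 62.73 mm. Overall, the cross-section is a single solid region. Total boundary length (outer) = 62.73 mm.

62.73 mm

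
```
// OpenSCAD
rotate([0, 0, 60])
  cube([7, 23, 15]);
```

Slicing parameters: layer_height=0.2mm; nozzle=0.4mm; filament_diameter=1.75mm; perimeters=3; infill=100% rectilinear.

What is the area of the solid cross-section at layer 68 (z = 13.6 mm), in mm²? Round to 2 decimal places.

At z = 13.6 mm: the 7×23 cube contributes its full rectangle (area 161.00 mm²); (rotated 60° about Z; rotation is an isometry so areas/perimeters/island counts are preserved). Overall, the cross-section is a single solid region. Net area = 161.00 mm².

161.00 mm²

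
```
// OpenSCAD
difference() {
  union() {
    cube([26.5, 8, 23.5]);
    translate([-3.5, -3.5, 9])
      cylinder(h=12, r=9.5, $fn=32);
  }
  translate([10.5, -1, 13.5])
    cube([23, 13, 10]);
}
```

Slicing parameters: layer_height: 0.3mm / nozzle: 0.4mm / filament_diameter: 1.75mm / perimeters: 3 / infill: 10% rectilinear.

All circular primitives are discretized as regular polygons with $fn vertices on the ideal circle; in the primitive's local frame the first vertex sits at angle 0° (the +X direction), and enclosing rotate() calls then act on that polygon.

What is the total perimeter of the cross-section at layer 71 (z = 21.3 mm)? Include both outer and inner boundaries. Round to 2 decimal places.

37.00 mm

At z = 21.3 mm: the cube is present — its section is the full 26.5×8 rectangle (perimeter 69.00 mm); the cylinder at (-3.5, -3.5) is absent (z outside [9, 21]); Combining (union): only the 26.5×8 cube is present, so the union is just that shape — boundary = 69.00 mm; the 23×13 cube at (10.5, -1) contributes its full rectangle (perimeter 72.00 mm); After the difference (first − rest): starting from that combined region, the 23×13 cube at (10.5, -1) partially overlaps it — only the 128.00 mm² overlap (of its 299.00 mm²) is removed, clipping the outline — boundary = 37.00 mm. Overall, the cross-section is a single solid region. Total boundary length (outer) = 37.00 mm.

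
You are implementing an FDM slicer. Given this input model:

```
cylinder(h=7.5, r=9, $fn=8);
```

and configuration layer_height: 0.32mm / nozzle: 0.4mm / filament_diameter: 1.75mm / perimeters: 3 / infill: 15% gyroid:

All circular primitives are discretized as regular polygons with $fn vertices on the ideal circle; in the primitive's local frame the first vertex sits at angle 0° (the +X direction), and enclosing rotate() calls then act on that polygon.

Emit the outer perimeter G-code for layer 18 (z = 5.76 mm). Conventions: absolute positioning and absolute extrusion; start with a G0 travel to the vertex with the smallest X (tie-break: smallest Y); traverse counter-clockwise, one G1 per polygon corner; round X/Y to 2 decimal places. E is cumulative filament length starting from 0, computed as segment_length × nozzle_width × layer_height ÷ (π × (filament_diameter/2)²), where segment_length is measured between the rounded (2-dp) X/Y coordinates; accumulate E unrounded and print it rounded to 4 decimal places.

G0 X-9.00 Y0.00 Z5.76
G1 X-6.36 Y-6.36 E0.3665
G1 X0.00 Y-9.00 E0.7329
G1 X6.36 Y-6.36 E1.0994
G1 X9.00 Y0.00 E1.4658
G1 X6.36 Y6.36 E1.8323
G1 X0.00 Y9.00 E2.1987
G1 X-6.36 Y6.36 E2.5652
G1 X-9.00 Y0.00 E2.9316

At z = 5.76 mm: the r=9 cylinder contributes a regular 8-gon of circumradius 9. The outline is a single polygon with 8 vertices. Extrusion per mm of travel: 0.4 × 0.32 / (π × 0.875²) = 0.053216. Accumulating E over each segment gives final E = 2.9316.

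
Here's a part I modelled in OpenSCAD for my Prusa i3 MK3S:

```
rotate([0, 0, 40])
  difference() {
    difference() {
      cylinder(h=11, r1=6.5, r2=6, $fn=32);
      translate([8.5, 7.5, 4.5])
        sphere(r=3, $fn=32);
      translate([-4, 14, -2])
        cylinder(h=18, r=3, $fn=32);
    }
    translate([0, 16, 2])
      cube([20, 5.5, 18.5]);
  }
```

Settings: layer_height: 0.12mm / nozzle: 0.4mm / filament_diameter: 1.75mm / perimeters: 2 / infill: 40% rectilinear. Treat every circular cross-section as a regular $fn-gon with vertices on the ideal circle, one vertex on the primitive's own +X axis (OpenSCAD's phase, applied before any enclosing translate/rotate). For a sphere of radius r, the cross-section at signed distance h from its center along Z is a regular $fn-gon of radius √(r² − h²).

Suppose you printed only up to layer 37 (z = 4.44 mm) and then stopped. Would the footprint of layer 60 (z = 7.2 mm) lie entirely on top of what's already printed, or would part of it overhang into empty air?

Compare the two slices. At z = 4.44: the cone (r1=6.5→r2=6) has section circumradius 6.298 here — a regular 32-gon (area = (32/2)·6.298²·sin(360°/32) = 123.82 mm²); the r=3 sphere at (8.5, 7.5) contributes a regular 32-gon of circumradius √(3²−0.06²) = 2.999 (area = (32/2)·2.999²·sin(360°/32) = 28.08 mm²); the r=3 cylinder at (-4, 14) gives a regular 32-gon of circumradius 3 (constant along its height) (area = (32/2)·3.000²·sin(360°/32) = 28.09 mm²); After the difference (first − rest): starting from the cone (123.82 mm²), the r=3 sphere at (8.5, 7.5) misses the remaining region (no effect); the r=3 cylinder at (-4, 14) misses the remaining region (no effect) — area = 123.82 mm²; the cube at (0, 16) (footprint 20×5.5) is included at this height (area 110.00 mm²); Subtracting the remaining from the first: starting from that combined region (123.82 mm²), the 20×5.5 cube at (0, 16) misses the remaining region (no effect) — area = 123.82 mm²; (whole slice rotated 40° about Z — lengths, areas and connectivity unchanged). At z = 7.2: the cone: at t=0.655 of its height the radius interpolates to r₁+(r₂−r₁)t = 6.173, giving a regular 32-gon of that circumradius (area = (32/2)·6.173²·sin(360°/32) = 118.94 mm²); the r=3 sphere at (8.5, 7.5) contributes a regular 32-gon of circumradius √(3²−2.7²) = 1.308 (area = (32/2)·1.308²·sin(360°/32) = 5.34 mm²); the r=3 cylinder at (-4, 14) gives a regular 32-gon of circumradius 3 (constant along its height) (area = (32/2)·3.000²·sin(360°/32) = 28.09 mm²); Taking the first minus the rest: starting from the cone (118.94 mm²), the r=3 sphere at (8.5, 7.5) misses the remaining region (no effect); the r=3 cylinder at (-4, 14) misses the remaining region (no effect) — area = 118.94 mm²; the cube at (0, 16) (footprint 20×5.5) is included at this height (area 110.00 mm²); Subtracting the remaining from the first: starting from that combined region (118.94 mm²), the 20×5.5 cube at (0, 16) misses the remaining region (no effect) — area = 118.94 mm²; (rotated 40° about Z; rotation is an isometry so areas/perimeters/island counts are preserved). Checking containment: the cross-section at z = 7.2 is a subset of the cross-section at z = 4.44.

entirely on top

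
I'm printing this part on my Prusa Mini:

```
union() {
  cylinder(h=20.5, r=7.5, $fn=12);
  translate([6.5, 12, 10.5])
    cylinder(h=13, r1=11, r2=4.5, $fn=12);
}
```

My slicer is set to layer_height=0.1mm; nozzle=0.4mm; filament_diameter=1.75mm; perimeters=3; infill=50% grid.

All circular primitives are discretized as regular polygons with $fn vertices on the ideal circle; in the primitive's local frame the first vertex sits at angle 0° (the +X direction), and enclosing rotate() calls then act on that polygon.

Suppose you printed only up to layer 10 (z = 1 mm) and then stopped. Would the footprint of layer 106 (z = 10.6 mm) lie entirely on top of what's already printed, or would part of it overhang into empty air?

part overhangs

Compare the two slices. At z = 1: the r=7.5 cylinder contributes a regular 12-gon of circumradius 7.5 (area = (12/2)·7.500²·sin(360°/12) = 168.75 mm²); the cone at (6.5, 12) does not reach this height (z outside [10.5, 23.5]); Taking the union: only the r=7.5 cylinder is present, so the union is just that shape — area = 168.75 mm². At z = 10.6: the r=7.5 cylinder contributes a regular 12-gon of circumradius 7.5 (area = (12/2)·7.500²·sin(360°/12) = 168.75 mm²); the cone at (6.5, 12) contributes a regular 12-gon of circumradius 10.950 (interpolated between r1=11 and r2=4.5 at t=0.008) (area = (12/2)·10.950²·sin(360°/12) = 359.71 mm²); Taking the union: the regions partially overlap — summed areas 528.46 mm² minus the doubly-counted overlap 34.52 mm² gives 493.94 mm² — area = 493.94 mm². Checking containment: at z = 10.6 the cross-section extends beyond the z = 1 cross-section by about 325.19 mm².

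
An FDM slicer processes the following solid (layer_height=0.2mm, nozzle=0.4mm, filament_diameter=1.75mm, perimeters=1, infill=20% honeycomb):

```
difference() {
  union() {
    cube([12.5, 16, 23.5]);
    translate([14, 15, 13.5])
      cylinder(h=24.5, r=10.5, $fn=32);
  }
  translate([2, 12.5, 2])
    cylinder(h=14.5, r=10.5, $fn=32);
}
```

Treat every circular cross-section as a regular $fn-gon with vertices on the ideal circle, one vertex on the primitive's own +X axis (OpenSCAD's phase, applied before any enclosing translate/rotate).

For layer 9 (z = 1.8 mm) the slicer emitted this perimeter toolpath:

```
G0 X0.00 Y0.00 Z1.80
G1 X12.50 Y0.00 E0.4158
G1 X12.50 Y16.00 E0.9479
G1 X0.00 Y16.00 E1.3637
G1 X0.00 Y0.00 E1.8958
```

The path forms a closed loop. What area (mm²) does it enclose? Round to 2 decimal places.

200.00 mm²

Apply the shoelace formula to the sequence of (X, Y) vertices; enclosed area = 200.00 mm².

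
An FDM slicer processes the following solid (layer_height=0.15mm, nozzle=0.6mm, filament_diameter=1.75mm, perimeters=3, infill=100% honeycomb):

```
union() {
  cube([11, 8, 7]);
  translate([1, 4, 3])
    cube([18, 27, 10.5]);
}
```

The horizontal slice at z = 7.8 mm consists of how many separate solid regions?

At z = 7.8 mm: the cube is absent (z outside [0, 7]); the cube at (1, 4) (footprint 18×27) is included at this height; Combining (union): only the 18×27 cube at (1, 4) is present, so the union is just that shape — 1 connected region. The result has 1 disconnected region.

1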